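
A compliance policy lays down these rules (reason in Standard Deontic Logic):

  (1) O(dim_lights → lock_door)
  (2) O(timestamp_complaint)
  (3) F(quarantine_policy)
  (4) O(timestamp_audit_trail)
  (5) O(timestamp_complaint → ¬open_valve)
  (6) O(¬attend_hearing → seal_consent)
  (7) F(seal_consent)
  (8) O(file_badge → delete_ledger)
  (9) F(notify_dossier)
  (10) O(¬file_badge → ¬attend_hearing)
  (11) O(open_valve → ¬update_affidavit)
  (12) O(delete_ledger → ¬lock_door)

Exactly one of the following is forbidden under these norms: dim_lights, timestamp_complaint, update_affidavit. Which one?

dim_lights

F(seal_consent) at premise 7 means O(¬seal_consent).
The contrapositive of premise 6 (O(¬attend_hearing → seal_consent)) is O(¬seal_consent → attend_hearing), and O(¬seal_consent) is already established, so O(attend_hearing).
Premise 10, O(¬file_badge → ¬attend_hearing), contraposes to O(attend_hearing → file_badge); with O(attend_hearing) we get O(file_badge).
Premise 8 is O(file_badge → delete_ledger); since O(file_badge), deontic closure gives O(delete_ledger).
With premise 12, O(delete_ledger → ¬lock_door), the K-axiom yields O(¬lock_door).
The contrapositive of premise 1 (O(dim_lights → lock_door)) is O(¬lock_door → ¬dim_lights), and O(¬lock_door) is already established, so O(¬dim_lights).
So O(¬dim_lights) holds, i.e. dim_lights is forbidden. None of the other listed options is forbidden under the premises.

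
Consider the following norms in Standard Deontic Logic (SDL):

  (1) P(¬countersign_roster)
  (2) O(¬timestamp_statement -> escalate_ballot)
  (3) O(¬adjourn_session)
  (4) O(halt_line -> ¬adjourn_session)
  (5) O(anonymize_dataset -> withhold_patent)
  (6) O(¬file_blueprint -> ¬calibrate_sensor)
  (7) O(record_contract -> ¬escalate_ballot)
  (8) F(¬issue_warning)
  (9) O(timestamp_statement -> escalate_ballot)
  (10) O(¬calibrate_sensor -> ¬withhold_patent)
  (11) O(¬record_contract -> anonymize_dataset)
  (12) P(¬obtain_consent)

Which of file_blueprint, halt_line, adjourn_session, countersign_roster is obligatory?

Premises 2 and 9 cover both cases: O(¬timestamp_statement -> escalate_ballot) and O(timestamp_statement -> escalate_ballot). Since ¬timestamp_statement ∨ timestamp_statement is a tautology, O(escalate_ballot) follows.
The contrapositive of premise 7 (O(record_contract -> ¬escalate_ballot)) is O(escalate_ballot -> ¬record_contract), and O(escalate_ballot) is already established, so O(¬record_contract).
With premise 11, O(¬record_contract -> anonymize_dataset), the K-axiom yields O(anonymize_dataset).
Premise 5 is O(anonymize_dataset -> withhold_patent); since O(anonymize_dataset), deontic closure gives O(withhold_patent).
Premise 10, O(¬calibrate_sensor -> ¬withhold_patent), contraposes to O(withhold_patent -> calibrate_sensor); with O(withhold_patent) we get O(calibrate_sensor).
The contrapositive of premise 6 (O(¬file_blueprint -> ¬calibrate_sensor)) is O(calibrate_sensor -> file_blueprint), and O(calibrate_sensor) is already established, so O(file_blueprint).
So O(file_blueprint) holds — file_blueprint is obligatory. None of the other listed options is made obligatory by any chain of premises.

file_blueprint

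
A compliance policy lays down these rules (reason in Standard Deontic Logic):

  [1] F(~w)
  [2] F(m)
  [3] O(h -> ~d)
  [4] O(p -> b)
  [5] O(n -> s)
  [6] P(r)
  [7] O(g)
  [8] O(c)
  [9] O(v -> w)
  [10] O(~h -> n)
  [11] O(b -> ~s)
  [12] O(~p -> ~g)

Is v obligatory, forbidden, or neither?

Neither

Premise 9 is O(v -> w); even if O(w) held, inferring O(v) would be affirming the consequent — invalid.
No premise or chain of K-axiom applications forces O(v), and none forces O(~v). So v is neither obligatory nor forbidden under these norms.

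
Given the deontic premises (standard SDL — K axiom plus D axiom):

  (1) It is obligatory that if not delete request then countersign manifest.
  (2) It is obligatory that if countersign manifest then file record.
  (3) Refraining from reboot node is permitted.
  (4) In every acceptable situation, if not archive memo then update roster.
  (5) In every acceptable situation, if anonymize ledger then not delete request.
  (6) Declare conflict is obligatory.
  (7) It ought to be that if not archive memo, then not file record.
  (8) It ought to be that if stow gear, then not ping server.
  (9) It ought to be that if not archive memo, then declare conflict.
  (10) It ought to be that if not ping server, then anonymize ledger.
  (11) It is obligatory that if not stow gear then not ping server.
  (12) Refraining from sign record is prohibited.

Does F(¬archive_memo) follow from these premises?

Yes

By case analysis on ¬stow_gear: premise 11 gives O(¬stow_gear → ¬ping_server) and premise 8 gives O(stow_gear → ¬ping_server), so O(¬ping_server) either way.
Applying K to premise 10 (O(¬ping_server → anonymize_ledger)) and O(¬ping_server) yields O(anonymize_ledger).
From O(anonymize_ledger) and premise 5, O(anonymize_ledger → ¬delete_request), we obtain O(¬delete_request).
Premise 1 is O(¬delete_request → countersign_manifest); since O(¬delete_request), deontic closure gives O(countersign_manifest).
With premise 2, O(countersign_manifest → file_record), the K-axiom yields O(file_record).
Premise 7, O(¬archive_memo → ¬file_record), contraposes to O(file_record → archive_memo); with O(file_record) we get O(archive_memo).
Premises 3, 4, 6, 9, 12 do not contribute to this derivation.
So O(archive_memo) holds, i.e. F(¬archive_memo). The claim follows.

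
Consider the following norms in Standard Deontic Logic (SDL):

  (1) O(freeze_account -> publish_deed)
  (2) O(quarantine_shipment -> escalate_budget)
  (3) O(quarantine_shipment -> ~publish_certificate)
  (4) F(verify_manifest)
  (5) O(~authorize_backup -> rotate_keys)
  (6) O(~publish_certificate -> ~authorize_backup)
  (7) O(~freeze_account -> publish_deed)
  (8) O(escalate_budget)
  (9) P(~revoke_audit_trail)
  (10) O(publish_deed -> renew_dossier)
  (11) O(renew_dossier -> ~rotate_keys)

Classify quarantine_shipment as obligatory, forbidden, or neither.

Premises 7 and 1 are O(~freeze_account -> publish_deed) and O(freeze_account -> publish_deed); every ideal world satisfies ~freeze_account or freeze_account, so in either case publish_deed holds — hence O(publish_deed).
From O(publish_deed) and premise 10, O(publish_deed -> renew_dossier), we obtain O(renew_dossier).
Applying K to premise 11 (O(renew_dossier -> ~rotate_keys)) and O(renew_dossier) yields O(~rotate_keys).
The contrapositive of premise 5 (O(~authorize_backup -> rotate_keys)) is O(~rotate_keys -> authorize_backup), and O(~rotate_keys) is already established, so O(authorize_backup).
Premise 6 is O(~publish_certificate -> ~authorize_backup); contrapositively O(authorize_backup -> publish_certificate). Since O(authorize_backup) holds, K gives O(publish_certificate).
Premise 3 is O(quarantine_shipment -> ~publish_certificate); contrapositively O(publish_certificate -> ~quarantine_shipment). Since O(publish_certificate) holds, K gives O(~quarantine_shipment).
Premises 2, 4, 8, 9 do not contribute to this derivation.
Thus O(~quarantine_shipment), which is F(quarantine_shipment): quarantine_shipment is forbidden.

Forbidden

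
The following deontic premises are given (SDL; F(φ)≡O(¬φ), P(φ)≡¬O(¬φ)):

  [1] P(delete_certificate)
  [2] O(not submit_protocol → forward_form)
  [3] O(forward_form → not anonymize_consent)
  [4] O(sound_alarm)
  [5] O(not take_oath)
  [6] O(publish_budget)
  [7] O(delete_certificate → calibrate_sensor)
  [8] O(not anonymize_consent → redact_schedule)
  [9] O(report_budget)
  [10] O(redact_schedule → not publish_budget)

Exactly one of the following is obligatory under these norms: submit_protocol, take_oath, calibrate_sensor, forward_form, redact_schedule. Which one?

Premise 6 gives O(publish_budget).
Premise 10, O(redact_schedule → not publish_budget), contraposes to O(publish_budget → not redact_schedule); with O(publish_budget) we get O(not redact_schedule).
Premise 8, O(not anonymize_consent → redact_schedule), contraposes to O(not redact_schedule → anonymize_consent); with O(not redact_schedule) we get O(anonymize_consent).
Premise 3 is O(forward_form → not anonymize_consent); contrapositively O(anonymize_consent → not forward_form). Since O(anonymize_consent) holds, K gives O(not forward_form).
The contrapositive of premise 2 (O(not submit_protocol → forward_form)) is O(not forward_form → submit_protocol), and O(not forward_form) is already established, so O(submit_protocol).
So O(submit_protocol) holds — submit_protocol is obligatory. None of the other listed options is made obligatory by any chain of premises.

submit_protocol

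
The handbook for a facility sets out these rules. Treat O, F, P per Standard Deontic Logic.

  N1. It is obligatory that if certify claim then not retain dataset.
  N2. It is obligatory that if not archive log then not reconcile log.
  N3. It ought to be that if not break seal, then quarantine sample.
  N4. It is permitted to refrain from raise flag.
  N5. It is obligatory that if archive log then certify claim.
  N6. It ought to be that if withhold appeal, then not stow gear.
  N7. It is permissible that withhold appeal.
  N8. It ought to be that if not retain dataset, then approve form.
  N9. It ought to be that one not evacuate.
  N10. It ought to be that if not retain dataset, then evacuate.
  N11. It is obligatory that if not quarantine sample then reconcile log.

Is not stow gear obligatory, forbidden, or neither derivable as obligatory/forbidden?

Neither

Premise 6 is O(withhold_appeal → ¬stow_gear), but O(withhold_appeal) is not derivable from the premises (the permission P(withhold_appeal) asserts only ¬O(¬withhold_appeal), not O(withhold_appeal)), so it does not yield O(¬stow_gear).
No premise or chain of K-axiom applications forces O(¬stow_gear), and none forces O(stow_gear). So ¬stow_gear is neither obligatory nor forbidden under these norms.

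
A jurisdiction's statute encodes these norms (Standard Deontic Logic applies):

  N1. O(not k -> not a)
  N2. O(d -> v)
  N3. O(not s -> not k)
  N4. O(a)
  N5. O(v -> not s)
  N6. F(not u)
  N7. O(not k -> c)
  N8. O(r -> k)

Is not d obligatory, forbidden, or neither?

From premise 4 we have O(a).
Premise 1 is O(not k -> not a); contrapositively O(a -> k). Since O(a) holds, K gives O(k).
Premise 3, O(not s -> not k), contraposes to O(k -> s); with O(k) we get O(s).
Premise 5 is O(v -> not s); contrapositively O(s -> not v). Since O(s) holds, K gives O(not v).
The contrapositive of premise 2 (O(d -> v)) is O(not v -> not d), and O(not v) is already established, so O(not d).
Premises 6, 7, 8 do not contribute to this derivation.
Hence not d is obligatory.

Obligatory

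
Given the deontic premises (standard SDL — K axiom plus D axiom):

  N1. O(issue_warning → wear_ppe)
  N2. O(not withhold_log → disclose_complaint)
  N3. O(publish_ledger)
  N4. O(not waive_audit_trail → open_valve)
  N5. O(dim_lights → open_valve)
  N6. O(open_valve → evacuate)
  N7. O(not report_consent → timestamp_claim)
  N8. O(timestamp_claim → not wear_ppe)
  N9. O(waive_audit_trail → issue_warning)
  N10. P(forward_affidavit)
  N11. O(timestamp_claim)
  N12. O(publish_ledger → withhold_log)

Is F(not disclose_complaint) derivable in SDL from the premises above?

No

Premise 2 is O(not withhold_log → disclose_complaint), but O(not withhold_log) is not derivable from the premises, so it does not yield O(disclose_complaint).
No other premise forces O(disclose_complaint). An ideal world satisfying every premise can still have not disclose_complaint true, so F(not disclose_complaint) is not derivable.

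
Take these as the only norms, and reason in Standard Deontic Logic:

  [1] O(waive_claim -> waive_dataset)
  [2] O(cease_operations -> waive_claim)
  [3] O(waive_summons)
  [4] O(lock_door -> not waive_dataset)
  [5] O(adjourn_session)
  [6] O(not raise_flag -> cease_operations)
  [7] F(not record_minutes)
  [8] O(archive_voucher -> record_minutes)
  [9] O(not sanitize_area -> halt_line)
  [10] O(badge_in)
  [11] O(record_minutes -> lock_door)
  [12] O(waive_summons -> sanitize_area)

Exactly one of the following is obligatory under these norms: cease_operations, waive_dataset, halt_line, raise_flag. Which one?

raise_flag

F(not record_minutes) at premise 7 means O(record_minutes).
With premise 11, O(record_minutes -> lock_door), the K-axiom yields O(lock_door).
Applying K to premise 4 (O(lock_door -> not waive_dataset)) and O(lock_door) yields O(not waive_dataset).
Premise 1 is O(waive_claim -> waive_dataset); contrapositively O(not waive_dataset -> not waive_claim). Since O(not waive_dataset) holds, K gives O(not waive_claim).
Premise 2, O(cease_operations -> waive_claim), contraposes to O(not waive_claim -> not cease_operations); with O(not waive_claim) we get O(not cease_operations).
The contrapositive of premise 6 (O(not raise_flag -> cease_operations)) is O(not cease_operations -> raise_flag), and O(not cease_operations) is already established, so O(raise_flag).
So O(raise_flag) holds — raise_flag is obligatory. None of the other listed options is made obligatory by any chain of premises.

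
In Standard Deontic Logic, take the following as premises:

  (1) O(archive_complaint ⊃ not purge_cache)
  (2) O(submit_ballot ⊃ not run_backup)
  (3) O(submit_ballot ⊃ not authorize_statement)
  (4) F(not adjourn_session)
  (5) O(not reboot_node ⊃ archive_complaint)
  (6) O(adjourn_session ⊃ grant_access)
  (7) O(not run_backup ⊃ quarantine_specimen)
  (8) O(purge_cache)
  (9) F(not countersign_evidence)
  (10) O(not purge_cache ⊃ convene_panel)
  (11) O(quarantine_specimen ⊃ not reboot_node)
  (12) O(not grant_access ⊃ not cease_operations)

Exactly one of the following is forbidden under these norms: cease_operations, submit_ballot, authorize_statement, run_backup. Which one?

submit_ballot

From premise 8 we have O(purge_cache).
The contrapositive of premise 1 (O(archive_complaint ⊃ not purge_cache)) is O(purge_cache ⊃ not archive_complaint), and O(purge_cache) is already established, so O(not archive_complaint).
The contrapositive of premise 5 (O(not reboot_node ⊃ archive_complaint)) is O(not archive_complaint ⊃ reboot_node), and O(not archive_complaint) is already established, so O(reboot_node).
Premise 11 is O(quarantine_specimen ⊃ not reboot_node); contrapositively O(reboot_node ⊃ not quarantine_specimen). Since O(reboot_node) holds, K gives O(not quarantine_specimen).
Premise 7, O(not run_backup ⊃ quarantine_specimen), contraposes to O(not quarantine_specimen ⊃ run_backup); with O(not quarantine_specimen) we get O(run_backup).
Premise 2 is O(submit_ballot ⊃ not run_backup); contrapositively O(run_backup ⊃ not submit_ballot). Since O(run_backup) holds, K gives O(not submit_ballot).
So O(not submit_ballot) holds, i.e. submit_ballot is forbidden. None of the other listed options is forbidden under the premises.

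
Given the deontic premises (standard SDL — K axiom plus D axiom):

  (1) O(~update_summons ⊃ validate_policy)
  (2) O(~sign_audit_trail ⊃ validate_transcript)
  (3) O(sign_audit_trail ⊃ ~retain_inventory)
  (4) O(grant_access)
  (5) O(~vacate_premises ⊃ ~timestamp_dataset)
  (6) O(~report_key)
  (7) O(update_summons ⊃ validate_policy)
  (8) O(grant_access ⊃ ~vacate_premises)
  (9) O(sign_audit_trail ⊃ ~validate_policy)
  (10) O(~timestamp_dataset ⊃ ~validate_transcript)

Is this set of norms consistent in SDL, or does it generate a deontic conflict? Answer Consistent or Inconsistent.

Premises 7 and 1 cover both cases: O(update_summons ⊃ validate_policy) and O(~update_summons ⊃ validate_policy). Since update_summons ∨ ~update_summons is a tautology, O(validate_policy) follows.
Premise 9, O(sign_audit_trail ⊃ ~validate_policy), contraposes to O(validate_policy ⊃ ~sign_audit_trail); with O(validate_policy) we get O(~sign_audit_trail).
With premise 2, O(~sign_audit_trail ⊃ validate_transcript), the K-axiom yields O(validate_transcript).
Premise 10, O(~timestamp_dataset ⊃ ~validate_transcript), contraposes to O(validate_transcript ⊃ timestamp_dataset); with O(validate_transcript) we get O(timestamp_dataset).
The contrapositive of premise 5 (O(~vacate_premises ⊃ ~timestamp_dataset)) is O(timestamp_dataset ⊃ vacate_premises), and O(timestamp_dataset) is already established, so O(vacate_premises).
Premise 8, O(grant_access ⊃ ~vacate_premises), contraposes to O(vacate_premises ⊃ ~grant_access); with O(vacate_premises) we get O(~grant_access).
But premise 4 directly asserts O(grant_access).
We now have both O(~grant_access) and O(grant_access) — grant_access is simultaneously obligatory and forbidden, violating the D-axiom.

Inconsistent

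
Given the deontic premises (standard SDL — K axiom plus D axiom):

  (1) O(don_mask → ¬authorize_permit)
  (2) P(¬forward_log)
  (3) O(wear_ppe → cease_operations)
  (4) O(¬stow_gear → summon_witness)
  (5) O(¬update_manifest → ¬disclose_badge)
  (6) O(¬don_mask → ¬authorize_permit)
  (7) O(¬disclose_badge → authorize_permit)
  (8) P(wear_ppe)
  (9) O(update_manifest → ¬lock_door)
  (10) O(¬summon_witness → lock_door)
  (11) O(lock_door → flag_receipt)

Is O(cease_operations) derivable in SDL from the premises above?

Premise 3 is O(wear_ppe → cease_operations), but O(wear_ppe) is not derivable from the premises (the permission P(wear_ppe) asserts only ¬O(¬wear_ppe), not O(wear_ppe)), so it does not yield O(cease_operations).
No other premise forces O(cease_operations). An ideal world satisfying every premise can still have cease_operations false, so O(cease_operations) is not derivable.

No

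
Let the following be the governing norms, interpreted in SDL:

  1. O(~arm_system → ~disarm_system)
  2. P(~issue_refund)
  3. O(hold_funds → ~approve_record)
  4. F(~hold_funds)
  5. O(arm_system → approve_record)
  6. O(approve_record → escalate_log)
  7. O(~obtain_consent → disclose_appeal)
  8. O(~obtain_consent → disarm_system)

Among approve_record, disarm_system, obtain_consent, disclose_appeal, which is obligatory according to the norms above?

F(~hold_funds) at premise 4 means O(hold_funds).
Applying K to premise 3 (O(hold_funds → ~approve_record)) and O(hold_funds) yields O(~approve_record).
Premise 5, O(arm_system → approve_record), contraposes to O(~approve_record → ~arm_system); with O(~approve_record) we get O(~arm_system).
Premise 1 is O(~arm_system → ~disarm_system); since O(~arm_system), deontic closure gives O(~disarm_system).
Premise 8, O(~obtain_consent → disarm_system), contraposes to O(~disarm_system → obtain_consent); with O(~disarm_system) we get O(obtain_consent).
So O(obtain_consent) holds — obtain_consent is obligatory. None of the other listed options is made obligatory by any chain of premises.

obtain_consent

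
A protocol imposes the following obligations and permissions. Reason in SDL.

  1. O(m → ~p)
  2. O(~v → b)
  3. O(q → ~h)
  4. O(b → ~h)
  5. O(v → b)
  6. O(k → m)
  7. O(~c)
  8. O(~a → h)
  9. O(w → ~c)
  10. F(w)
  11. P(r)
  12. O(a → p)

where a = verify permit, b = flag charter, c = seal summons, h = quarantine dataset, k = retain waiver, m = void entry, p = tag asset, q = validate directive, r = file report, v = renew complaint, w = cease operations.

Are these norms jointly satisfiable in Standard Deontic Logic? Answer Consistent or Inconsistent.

Premise 9 is O(w → ~c); even if O(~c) held, inferring O(w) would be affirming the consequent — invalid.
So O(w) is not derivable, and the apparent clash with O(~w) does not arise.
A world satisfying every obligation exists (e.g. a=true, b=true, c=false, h=false, k=false, m=false, p=true, q=false, r=false, v=false, w=false); no atom is both obligatory and forbidden, so the set is consistent.

Consistent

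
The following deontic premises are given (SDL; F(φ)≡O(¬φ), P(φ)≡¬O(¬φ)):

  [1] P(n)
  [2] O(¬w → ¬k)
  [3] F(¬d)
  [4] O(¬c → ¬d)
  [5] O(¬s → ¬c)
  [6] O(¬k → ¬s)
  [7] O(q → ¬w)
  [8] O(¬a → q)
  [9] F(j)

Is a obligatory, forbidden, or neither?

Premise 3, F(¬d), is equivalent to O(d).
Premise 4 is O(¬c → ¬d); contrapositively O(d → c). Since O(d) holds, K gives O(c).
The contrapositive of premise 5 (O(¬s → ¬c)) is O(c → s), and O(c) is already established, so O(s).
Premise 6 is O(¬k → ¬s); contrapositively O(s → k). Since O(s) holds, K gives O(k).
Premise 2 is O(¬w → ¬k); contrapositively O(k → w). Since O(k) holds, K gives O(w).
The contrapositive of premise 7 (O(q → ¬w)) is O(w → ¬q), and O(w) is already established, so O(¬q).
Premise 8, O(¬a → q), contraposes to O(¬q → a); with O(¬q) we get O(a).
Premises 1, 9 do not contribute to this derivation.
Hence a is obligatory.

Obligatory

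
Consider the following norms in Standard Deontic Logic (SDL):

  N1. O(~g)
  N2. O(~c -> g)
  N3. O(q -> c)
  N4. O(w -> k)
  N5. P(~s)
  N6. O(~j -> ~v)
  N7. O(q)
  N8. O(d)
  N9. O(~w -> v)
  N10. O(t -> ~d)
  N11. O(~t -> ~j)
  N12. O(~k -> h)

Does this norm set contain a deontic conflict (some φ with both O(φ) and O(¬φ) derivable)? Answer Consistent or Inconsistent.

Premise 2 is O(~c -> g), but O(~c) is not derivable from the premises, so it does not yield O(g).
So O(g) is not derivable, and the apparent clash with O(~g) does not arise.
A world satisfying every obligation exists (e.g. c=true, d=true, g=false, h=false, j=false, k=true, q=true, s=false, t=false, v=false, w=true); no atom is both obligatory and forbidden, so the set is consistent.

Consistent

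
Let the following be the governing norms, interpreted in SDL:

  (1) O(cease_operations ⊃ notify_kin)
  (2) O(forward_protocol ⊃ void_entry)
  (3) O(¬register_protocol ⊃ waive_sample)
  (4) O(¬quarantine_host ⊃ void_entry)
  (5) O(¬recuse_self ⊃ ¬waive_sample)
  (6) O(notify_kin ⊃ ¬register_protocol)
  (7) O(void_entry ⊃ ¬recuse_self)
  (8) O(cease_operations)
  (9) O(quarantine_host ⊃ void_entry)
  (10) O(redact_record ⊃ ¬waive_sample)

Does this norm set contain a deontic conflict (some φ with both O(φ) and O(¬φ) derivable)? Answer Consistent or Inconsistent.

Inconsistent

Premises 9 and 4 are O(quarantine_host ⊃ void_entry) and O(¬quarantine_host ⊃ void_entry); every ideal world satisfies quarantine_host or ¬quarantine_host, so in either case void_entry holds — hence O(void_entry).
From O(void_entry) and premise 7, O(void_entry ⊃ ¬recuse_self), we obtain O(¬recuse_self).
From O(¬recuse_self) and premise 5, O(¬recuse_self ⊃ ¬waive_sample), we obtain O(¬waive_sample).
The contrapositive of premise 3 (O(¬register_protocol ⊃ waive_sample)) is O(¬waive_sample ⊃ register_protocol), and O(¬waive_sample) is already established, so O(register_protocol).
Premise 6 is O(notify_kin ⊃ ¬register_protocol); contrapositively O(register_protocol ⊃ ¬notify_kin). Since O(register_protocol) holds, K gives O(¬notify_kin).
Premise 1 is O(cease_operations ⊃ notify_kin); contrapositively O(¬notify_kin ⊃ ¬cease_operations). Since O(¬notify_kin) holds, K gives O(¬cease_operations).
Yet premise 8 states O(cease_operations).
We now have both O(¬cease_operations) and O(cease_operations) — cease_operations is simultaneously obligatory and forbidden, violating the D-axiom.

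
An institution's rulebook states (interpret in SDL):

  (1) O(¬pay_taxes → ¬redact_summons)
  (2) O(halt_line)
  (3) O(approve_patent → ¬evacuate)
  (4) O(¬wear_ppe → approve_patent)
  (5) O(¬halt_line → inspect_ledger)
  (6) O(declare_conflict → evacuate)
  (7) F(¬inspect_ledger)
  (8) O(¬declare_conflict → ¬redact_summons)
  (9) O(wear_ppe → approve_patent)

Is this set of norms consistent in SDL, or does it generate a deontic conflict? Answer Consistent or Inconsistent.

Consistent

Premise 5 is O(¬halt_line → inspect_ledger); even if O(inspect_ledger) held, inferring O(¬halt_line) would be affirming the consequent — invalid.
So O(¬halt_line) is not derivable, and the apparent clash with O(halt_line) does not arise.
A world satisfying every obligation exists (e.g. approve_patent=true, declare_conflict=false, evacuate=false, halt_line=true, inspect_ledger=true, pay_taxes=false, redact_summons=false, wear_ppe=false); no atom is both obligatory and forbidden, so the set is consistent.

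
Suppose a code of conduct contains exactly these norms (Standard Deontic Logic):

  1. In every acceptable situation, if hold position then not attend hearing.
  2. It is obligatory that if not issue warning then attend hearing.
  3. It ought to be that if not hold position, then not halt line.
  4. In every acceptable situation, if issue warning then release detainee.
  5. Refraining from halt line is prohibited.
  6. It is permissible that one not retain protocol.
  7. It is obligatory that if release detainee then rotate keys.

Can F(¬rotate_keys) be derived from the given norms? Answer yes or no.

F(¬halt_line) at premise 5 means O(halt_line).
Premise 3 is O(¬hold_position → ¬halt_line); contrapositively O(halt_line → hold_position). Since O(halt_line) holds, K gives O(hold_position).
Applying K to premise 1 (O(hold_position → ¬attend_hearing)) and O(hold_position) yields O(¬attend_hearing).
Premise 2, O(¬issue_warning → attend_hearing), contraposes to O(¬attend_hearing → issue_warning); with O(¬attend_hearing) we get O(issue_warning).
Applying K to premise 4 (O(issue_warning → release_detainee)) and O(issue_warning) yields O(release_detainee).
Premise 7 is O(release_detainee → rotate_keys); since O(release_detainee), deontic closure gives O(rotate_keys).
Premise 6 does not contribute to this derivation.
So O(rotate_keys) holds, i.e. F(¬rotate_keys). The claim follows.

Yes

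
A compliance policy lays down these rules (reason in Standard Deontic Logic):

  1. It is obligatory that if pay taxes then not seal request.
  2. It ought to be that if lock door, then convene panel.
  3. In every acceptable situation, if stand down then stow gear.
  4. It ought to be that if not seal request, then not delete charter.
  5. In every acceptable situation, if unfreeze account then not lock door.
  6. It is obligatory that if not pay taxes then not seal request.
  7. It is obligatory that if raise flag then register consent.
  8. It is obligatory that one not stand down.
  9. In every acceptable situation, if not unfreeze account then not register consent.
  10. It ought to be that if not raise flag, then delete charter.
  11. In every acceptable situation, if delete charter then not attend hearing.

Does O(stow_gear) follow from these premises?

Premise 3 is O(stand_down → stow_gear), but O(stand_down) is not derivable from the premises, so it does not yield O(stow_gear).
No other premise forces O(stow_gear). An ideal world satisfying every premise can still have stow_gear false, so O(stow_gear) is not derivable.

No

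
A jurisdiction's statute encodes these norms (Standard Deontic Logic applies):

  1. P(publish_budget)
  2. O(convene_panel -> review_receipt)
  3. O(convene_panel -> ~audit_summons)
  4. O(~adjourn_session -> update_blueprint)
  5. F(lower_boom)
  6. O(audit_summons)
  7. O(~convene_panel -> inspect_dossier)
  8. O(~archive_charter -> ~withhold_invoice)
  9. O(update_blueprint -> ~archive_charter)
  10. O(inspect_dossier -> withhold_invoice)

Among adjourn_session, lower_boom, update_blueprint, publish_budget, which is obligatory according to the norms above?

Premise 6 gives O(audit_summons).
The contrapositive of premise 3 (O(convene_panel -> ~audit_summons)) is O(audit_summons -> ~convene_panel), and O(audit_summons) is already established, so O(~convene_panel).
With premise 7, O(~convene_panel -> inspect_dossier), the K-axiom yields O(inspect_dossier).
Premise 10 is O(inspect_dossier -> withhold_invoice); since O(inspect_dossier), deontic closure gives O(withhold_invoice).
Premise 8, O(~archive_charter -> ~withhold_invoice), contraposes to O(withhold_invoice -> archive_charter); with O(withhold_invoice) we get O(archive_charter).
Premise 9, O(update_blueprint -> ~archive_charter), contraposes to O(archive_charter -> ~update_blueprint); with O(archive_charter) we get O(~update_blueprint).
The contrapositive of premise 4 (O(~adjourn_session -> update_blueprint)) is O(~update_blueprint -> adjourn_session), and O(~update_blueprint) is already established, so O(adjourn_session).
So O(adjourn_session) holds — adjourn_session is obligatory. None of the other listed options is made obligatory by any chain of premises.

adjourn_session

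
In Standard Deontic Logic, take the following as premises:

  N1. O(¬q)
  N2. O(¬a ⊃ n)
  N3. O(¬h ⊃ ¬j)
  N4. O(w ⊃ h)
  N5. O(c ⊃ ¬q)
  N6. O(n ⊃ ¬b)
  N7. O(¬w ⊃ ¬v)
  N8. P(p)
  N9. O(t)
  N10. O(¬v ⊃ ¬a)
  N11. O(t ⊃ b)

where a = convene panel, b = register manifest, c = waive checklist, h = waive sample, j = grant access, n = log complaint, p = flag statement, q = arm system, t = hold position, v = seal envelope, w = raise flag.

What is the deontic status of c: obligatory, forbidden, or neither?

Premise 5 is O(c ⊃ ¬q); even if O(¬q) held, inferring O(c) would be affirming the consequent — invalid.
No premise or chain of K-axiom applications forces O(c), and none forces O(¬c). So c is neither obligatory nor forbidden under these norms.

Neither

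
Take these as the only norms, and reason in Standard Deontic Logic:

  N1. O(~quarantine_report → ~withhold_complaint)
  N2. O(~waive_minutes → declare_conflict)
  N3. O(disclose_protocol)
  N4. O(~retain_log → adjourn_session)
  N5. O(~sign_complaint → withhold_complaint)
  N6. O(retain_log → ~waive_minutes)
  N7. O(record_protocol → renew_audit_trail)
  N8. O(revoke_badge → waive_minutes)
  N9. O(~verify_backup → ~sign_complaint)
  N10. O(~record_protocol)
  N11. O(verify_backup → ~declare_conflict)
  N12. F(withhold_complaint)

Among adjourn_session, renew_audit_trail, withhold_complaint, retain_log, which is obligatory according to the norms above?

adjourn_session

F(withhold_complaint) at premise 12 means O(~withhold_complaint).
Premise 5 is O(~sign_complaint → withhold_complaint); contrapositively O(~withhold_complaint → sign_complaint). Since O(~withhold_complaint) holds, K gives O(sign_complaint).
The contrapositive of premise 9 (O(~verify_backup → ~sign_complaint)) is O(sign_complaint → verify_backup), and O(sign_complaint) is already established, so O(verify_backup).
With premise 11, O(verify_backup → ~declare_conflict), the K-axiom yields O(~declare_conflict).
The contrapositive of premise 2 (O(~waive_minutes → declare_conflict)) is O(~declare_conflict → waive_minutes), and O(~declare_conflict) is already established, so O(waive_minutes).
Premise 6, O(retain_log → ~waive_minutes), contraposes to O(waive_minutes → ~retain_log); with O(waive_minutes) we get O(~retain_log).
Applying K to premise 4 (O(~retain_log → adjourn_session)) and O(~retain_log) yields O(adjourn_session).
So O(adjourn_session) holds — adjourn_session is obligatory. None of the other listed options is made obligatory by any chain of premises.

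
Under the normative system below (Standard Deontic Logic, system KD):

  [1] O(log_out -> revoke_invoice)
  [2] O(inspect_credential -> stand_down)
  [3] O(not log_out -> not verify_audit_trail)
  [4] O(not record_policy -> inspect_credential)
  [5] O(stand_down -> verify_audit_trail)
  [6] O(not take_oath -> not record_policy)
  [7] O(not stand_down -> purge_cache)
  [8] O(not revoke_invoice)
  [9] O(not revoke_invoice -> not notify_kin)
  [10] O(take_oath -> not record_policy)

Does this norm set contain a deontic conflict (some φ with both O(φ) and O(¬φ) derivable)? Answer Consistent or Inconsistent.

Inconsistent

Premises 6 and 10 are O(not take_oath -> not record_policy) and O(take_oath -> not record_policy); every ideal world satisfies not take_oath or take_oath, so in either case not record_policy holds — hence O(not record_policy).
With premise 4, O(not record_policy -> inspect_credential), the K-axiom yields O(inspect_credential).
Premise 2 is O(inspect_credential -> stand_down); since O(inspect_credential), deontic closure gives O(stand_down).
From O(stand_down) and premise 5, O(stand_down -> verify_audit_trail), we obtain O(verify_audit_trail).
Premise 3, O(not log_out -> not verify_audit_trail), contraposes to O(verify_audit_trail -> log_out); with O(verify_audit_trail) we get O(log_out).
Premise 1 is O(log_out -> revoke_invoice); since O(log_out), deontic closure gives O(revoke_invoice).
However, premise 8 gives O(not revoke_invoice).
We now have both O(revoke_invoice) and O(not revoke_invoice) — revoke_invoice is simultaneously obligatory and forbidden, violating the D-axiom.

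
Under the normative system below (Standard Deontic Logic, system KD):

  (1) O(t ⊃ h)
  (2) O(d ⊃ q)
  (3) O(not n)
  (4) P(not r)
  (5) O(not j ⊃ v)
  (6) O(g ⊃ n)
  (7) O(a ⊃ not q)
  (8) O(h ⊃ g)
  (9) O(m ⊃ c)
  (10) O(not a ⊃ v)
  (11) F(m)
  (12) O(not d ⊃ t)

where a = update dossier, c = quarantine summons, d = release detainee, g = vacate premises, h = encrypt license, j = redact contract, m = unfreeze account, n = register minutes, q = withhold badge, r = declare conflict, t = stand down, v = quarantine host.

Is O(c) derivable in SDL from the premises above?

No

Premise 9 is O(m ⊃ c), but O(m) is not derivable from the premises, so it does not yield O(c).
No other premise forces O(c). An ideal world satisfying every premise can still have c false, so O(c) is not derivable.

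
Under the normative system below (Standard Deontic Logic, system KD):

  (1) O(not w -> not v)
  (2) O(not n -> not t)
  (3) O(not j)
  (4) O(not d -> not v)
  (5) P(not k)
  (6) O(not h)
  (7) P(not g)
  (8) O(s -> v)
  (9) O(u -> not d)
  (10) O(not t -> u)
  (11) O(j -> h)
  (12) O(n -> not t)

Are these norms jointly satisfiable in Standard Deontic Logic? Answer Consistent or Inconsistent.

Premise 11 is O(j -> h), but O(j) is not derivable from the premises, so it does not yield O(h).
So O(h) is not derivable, and the apparent clash with O(not h) does not arise.
A world satisfying every obligation exists (e.g. d=false, g=false, h=false, j=false, k=false, n=false, s=false, t=false, u=true, v=false, w=false); no atom is both obligatory and forbidden, so the set is consistent.

Consistent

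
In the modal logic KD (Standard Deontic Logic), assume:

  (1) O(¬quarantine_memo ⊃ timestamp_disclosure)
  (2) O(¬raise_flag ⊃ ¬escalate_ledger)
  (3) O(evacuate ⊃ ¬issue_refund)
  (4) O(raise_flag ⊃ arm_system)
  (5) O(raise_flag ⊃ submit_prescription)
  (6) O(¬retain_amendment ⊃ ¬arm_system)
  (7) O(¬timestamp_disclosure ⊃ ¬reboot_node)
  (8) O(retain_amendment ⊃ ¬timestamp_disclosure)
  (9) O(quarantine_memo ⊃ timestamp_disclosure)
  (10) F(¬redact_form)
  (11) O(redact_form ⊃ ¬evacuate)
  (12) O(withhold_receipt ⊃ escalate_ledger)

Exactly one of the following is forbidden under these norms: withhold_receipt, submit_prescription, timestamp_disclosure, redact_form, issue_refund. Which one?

withhold_receipt

Premises 9 and 1 cover both cases: O(quarantine_memo ⊃ timestamp_disclosure) and O(¬quarantine_memo ⊃ timestamp_disclosure). Since quarantine_memo ∨ ¬quarantine_memo is a tautology, O(timestamp_disclosure) follows.
The contrapositive of premise 8 (O(retain_amendment ⊃ ¬timestamp_disclosure)) is O(timestamp_disclosure ⊃ ¬retain_amendment), and O(timestamp_disclosure) is already established, so O(¬retain_amendment).
With premise 6, O(¬retain_amendment ⊃ ¬arm_system), the K-axiom yields O(¬arm_system).
Premise 4, O(raise_flag ⊃ arm_system), contraposes to O(¬arm_system ⊃ ¬raise_flag); with O(¬arm_system) we get O(¬raise_flag).
Premise 2 is O(¬raise_flag ⊃ ¬escalate_ledger); since O(¬raise_flag), deontic closure gives O(¬escalate_ledger).
Premise 12, O(withhold_receipt ⊃ escalate_ledger), contraposes to O(¬escalate_ledger ⊃ ¬withhold_receipt); with O(¬escalate_ledger) we get O(¬withhold_receipt).
So O(¬withhold_receipt) holds, i.e. withhold_receipt is forbidden. None of the other listed options is forbidden under the premises.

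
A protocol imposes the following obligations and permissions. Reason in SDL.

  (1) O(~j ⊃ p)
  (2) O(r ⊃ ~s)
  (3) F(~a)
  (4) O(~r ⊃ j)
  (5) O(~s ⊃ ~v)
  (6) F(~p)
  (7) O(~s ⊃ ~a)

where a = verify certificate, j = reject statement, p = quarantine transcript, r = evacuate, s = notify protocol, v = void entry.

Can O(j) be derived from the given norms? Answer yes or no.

Premise 3 is F(~a), i.e. O(a).
Premise 7, O(~s ⊃ ~a), contraposes to O(a ⊃ s); with O(a) we get O(s).
Premise 2 is O(r ⊃ ~s); contrapositively O(s ⊃ ~r). Since O(s) holds, K gives O(~r).
With premise 4, O(~r ⊃ j), the K-axiom yields O(j).
Premises 1, 5, 6 do not contribute to this derivation.
So O(j) follows.

Yes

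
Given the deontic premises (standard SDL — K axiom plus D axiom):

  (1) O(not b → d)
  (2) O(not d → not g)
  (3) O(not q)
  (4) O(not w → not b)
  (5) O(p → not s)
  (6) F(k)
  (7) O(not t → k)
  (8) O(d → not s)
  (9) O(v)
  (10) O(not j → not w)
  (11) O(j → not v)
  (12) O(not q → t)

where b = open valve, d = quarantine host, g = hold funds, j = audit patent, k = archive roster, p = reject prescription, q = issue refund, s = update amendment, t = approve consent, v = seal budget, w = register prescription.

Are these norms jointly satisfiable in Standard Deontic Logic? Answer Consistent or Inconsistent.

Premise 7 is O(not t → k), but O(not t) is not derivable from the premises, so it does not yield O(k).
So O(k) is not derivable, and the apparent clash with O(not k) does not arise.
A world satisfying every obligation exists (e.g. b=false, d=true, g=false, j=false, k=false, p=false, q=false, s=false, t=true, v=true, w=false); no atom is both obligatory and forbidden, so the set is consistent.

Consistent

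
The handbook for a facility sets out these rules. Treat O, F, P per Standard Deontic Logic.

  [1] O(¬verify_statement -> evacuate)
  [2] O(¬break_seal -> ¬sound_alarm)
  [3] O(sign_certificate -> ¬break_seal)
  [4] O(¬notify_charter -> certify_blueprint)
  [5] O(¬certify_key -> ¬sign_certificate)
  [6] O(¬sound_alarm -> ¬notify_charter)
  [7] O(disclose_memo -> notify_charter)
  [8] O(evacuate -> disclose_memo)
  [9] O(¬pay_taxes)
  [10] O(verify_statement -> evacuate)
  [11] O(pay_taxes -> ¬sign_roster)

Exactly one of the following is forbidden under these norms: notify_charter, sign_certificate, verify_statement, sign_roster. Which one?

Premises 10 and 1 cover both cases: O(verify_statement -> evacuate) and O(¬verify_statement -> evacuate). Since verify_statement ∨ ¬verify_statement is a tautology, O(evacuate) follows.
Applying K to premise 8 (O(evacuate -> disclose_memo)) and O(evacuate) yields O(disclose_memo).
With premise 7, O(disclose_memo -> notify_charter), the K-axiom yields O(notify_charter).
Premise 6 is O(¬sound_alarm -> ¬notify_charter); contrapositively O(notify_charter -> sound_alarm). Since O(notify_charter) holds, K gives O(sound_alarm).
The contrapositive of premise 2 (O(¬break_seal -> ¬sound_alarm)) is O(sound_alarm -> break_seal), and O(sound_alarm) is already established, so O(break_seal).
Premise 3 is O(sign_certificate -> ¬break_seal); contrapositively O(break_seal -> ¬sign_certificate). Since O(break_seal) holds, K gives O(¬sign_certificate).
So O(¬sign_certificate) holds, i.e. sign_certificate is forbidden. None of the other listed options is forbidden under the premises.

sign_certificate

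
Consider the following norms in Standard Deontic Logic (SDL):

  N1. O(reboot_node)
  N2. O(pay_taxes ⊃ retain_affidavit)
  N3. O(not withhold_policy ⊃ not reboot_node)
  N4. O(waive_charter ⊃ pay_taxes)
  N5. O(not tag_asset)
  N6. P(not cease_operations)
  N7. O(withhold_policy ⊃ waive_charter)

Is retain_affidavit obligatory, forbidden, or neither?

Premise 1 gives O(reboot_node).
Premise 3, O(not withhold_policy ⊃ not reboot_node), contraposes to O(reboot_node ⊃ withhold_policy); with O(reboot_node) we get O(withhold_policy).
From O(withhold_policy) and premise 7, O(withhold_policy ⊃ waive_charter), we obtain O(waive_charter).
From O(waive_charter) and premise 4, O(waive_charter ⊃ pay_taxes), we obtain O(pay_taxes).
Premise 2 is O(pay_taxes ⊃ retain_affidavit); since O(pay_taxes), deontic closure gives O(retain_affidavit).
Premises 5, 6 do not contribute to this derivation.
Hence retain_affidavit is obligatory.

Obligatory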